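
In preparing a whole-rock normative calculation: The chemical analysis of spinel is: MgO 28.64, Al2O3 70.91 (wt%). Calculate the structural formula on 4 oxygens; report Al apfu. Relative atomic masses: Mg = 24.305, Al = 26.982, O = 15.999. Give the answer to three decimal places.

MgO: 28.64/40.304 = 0.71060 mol → 0.71060 mol Mg, 0.71060 mol O.
Al2O3: 70.91/101.961 = 0.69546 mol → 1.39092 mol Al, 2.08638 mol O.
Total oxygen = 2.79698 mol. Normalization factor = 4/2.79698 = 1.43011.
Al per 4 O = 1.39092 × 1.43011 = 1.989.

1.989 Al apfu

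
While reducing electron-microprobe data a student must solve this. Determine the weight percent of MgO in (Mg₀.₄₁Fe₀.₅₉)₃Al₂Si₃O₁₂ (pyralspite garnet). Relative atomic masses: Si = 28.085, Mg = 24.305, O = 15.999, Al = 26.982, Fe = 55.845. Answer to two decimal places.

10.80 wt%

Formula mass = 458.948 g/mol.
1.23 Mg → 1.2300 mol MgO per formula unit; M(MgO) = 40.304, so MgO mass = 49.574 g.
49.574/458.948 × 100 = 10.80 wt%.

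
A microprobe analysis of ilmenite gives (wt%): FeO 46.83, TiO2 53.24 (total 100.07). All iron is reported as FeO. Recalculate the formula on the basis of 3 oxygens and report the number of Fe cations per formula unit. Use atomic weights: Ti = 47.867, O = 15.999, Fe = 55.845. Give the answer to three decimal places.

0.985 Fe apfu

FeO (M=71.844): mol = 0.65183; Fe = 0.65183, O = 0.65183.
TiO2 (M=79.865): mol = 0.66662; Ti = 0.66662, O = 1.33324.
ΣO = 1.98507; factor = 3/ΣO = 1.51128.
Fe apfu = 0.65183 × 1.51128 = 0.985.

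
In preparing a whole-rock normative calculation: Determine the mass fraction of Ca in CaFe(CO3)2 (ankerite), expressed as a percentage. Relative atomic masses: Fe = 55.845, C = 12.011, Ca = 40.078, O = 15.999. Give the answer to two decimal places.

M(CaFe(CO3)2) = 215.939 g/mol.
Ca contributes 1 × 40.078 = 40.078 g per mole.
40.078/215.939 = 0.1856 → 18.56%.

18.56 weight percent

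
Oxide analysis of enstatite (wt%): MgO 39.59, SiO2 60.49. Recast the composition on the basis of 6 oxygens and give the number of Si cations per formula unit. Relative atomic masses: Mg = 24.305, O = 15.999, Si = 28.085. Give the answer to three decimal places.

2.016 Si apfu

MgO: 39.59/40.304 = 0.98228 mol → 0.98228 mol Mg, 0.98228 mol O.
SiO2: 60.49/60.083 = 1.00677 mol → 1.00677 mol Si, 2.01354 mol O.
Total oxygen = 2.99582 mol. Normalization factor = 6/2.99582 = 2.00279.
Si per 6 O = 1.00677 × 2.00279 = 2.016.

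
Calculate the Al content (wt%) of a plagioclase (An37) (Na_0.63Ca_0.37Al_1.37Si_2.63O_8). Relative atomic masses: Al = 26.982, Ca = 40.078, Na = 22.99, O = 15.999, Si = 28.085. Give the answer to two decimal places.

13.79 wt%

M(Na_0.63Ca_0.37Al_1.37Si_2.63O_8) = 268.133 g/mol.
Al contributes 1.37 × 26.982 = 36.965 g per mole.
36.965/268.133 = 0.1379 → 13.79%.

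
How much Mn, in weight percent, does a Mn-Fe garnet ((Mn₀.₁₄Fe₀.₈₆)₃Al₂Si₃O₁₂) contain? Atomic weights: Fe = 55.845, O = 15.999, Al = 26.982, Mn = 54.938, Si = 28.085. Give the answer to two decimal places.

M((Mn₀.₁₄Fe₀.₈₆)₃Al₂Si₃O₁₂) = 497.361 g/mol.
Mn contributes 0.42 × 54.938 = 23.074 g per mole.
23.074/497.361 = 0.0464 → 4.64%.

4.64 weight percent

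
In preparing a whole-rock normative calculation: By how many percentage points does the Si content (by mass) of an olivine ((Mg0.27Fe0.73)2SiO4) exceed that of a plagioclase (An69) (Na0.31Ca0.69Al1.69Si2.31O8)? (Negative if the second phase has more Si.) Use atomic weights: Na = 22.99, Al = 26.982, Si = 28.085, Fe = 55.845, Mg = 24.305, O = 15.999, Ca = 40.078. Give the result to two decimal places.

-8.70 percentage points

First mineral: 28.085 g Si in 186.739 g formula = 15.04 wt% Si.
Second mineral: 64.876 g Si in 273.249 g formula = 23.74 wt% Si.
15.04% − 23.74% gives a difference of -8.70 percentage points.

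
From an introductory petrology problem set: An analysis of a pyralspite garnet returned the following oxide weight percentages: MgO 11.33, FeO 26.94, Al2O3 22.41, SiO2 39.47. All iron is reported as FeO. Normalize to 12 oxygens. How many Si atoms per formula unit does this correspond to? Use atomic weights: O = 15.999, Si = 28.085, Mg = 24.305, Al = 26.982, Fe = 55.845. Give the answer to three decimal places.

MgO (M=40.304): mol = 0.28111; Mg = 0.28111, O = 0.28111.
FeO (M=71.844): mol = 0.37498; Fe = 0.37498, O = 0.37498.
Al2O3 (M=101.961): mol = 0.21979; Al = 0.43958, O = 0.65937.
SiO2 (M=60.083): mol = 0.65692; Si = 0.65692, O = 1.31384.
ΣO = 2.62930; factor = 12/ΣO = 4.56395.
Si apfu = 0.65692 × 4.56395 = 2.998.

2.998 Si apfu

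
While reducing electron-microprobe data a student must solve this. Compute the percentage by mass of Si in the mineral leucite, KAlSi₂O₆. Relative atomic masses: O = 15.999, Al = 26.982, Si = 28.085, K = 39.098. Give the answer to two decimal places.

Molar mass of KAlSi₂O₆: 1×39.098 + 1×26.982 + 2×28.085 + 6×15.999 = 218.244 g/mol.
Mass of Si per formula unit: 2 × 28.085 = 56.170 g.
Weight fraction Si = 56.170 / 218.244 = 0.2574.

25.74 weight percent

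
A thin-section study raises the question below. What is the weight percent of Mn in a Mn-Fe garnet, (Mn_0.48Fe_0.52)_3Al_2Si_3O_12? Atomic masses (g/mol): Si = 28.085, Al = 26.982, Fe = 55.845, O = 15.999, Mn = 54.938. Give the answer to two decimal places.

Formula mass = 1.44×54.938 + 1.56×55.845 + 2×26.982 + 3×28.085 + 12×15.999 = 496.436 g/mol, of which 79.111 g is Mn.
So Mn makes up 79.111/496.436 = 0.1594 of the mass, i.e. 15.94%.

15.94 weight percent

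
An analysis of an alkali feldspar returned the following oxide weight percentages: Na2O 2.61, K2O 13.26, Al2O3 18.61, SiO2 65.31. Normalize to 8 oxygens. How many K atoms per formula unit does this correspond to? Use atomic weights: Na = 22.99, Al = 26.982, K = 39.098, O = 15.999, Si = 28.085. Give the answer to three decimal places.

0.775 K apfu

Na2O: 2.61/61.979 = 0.04211 mol → 0.08422 mol Na, 0.04211 mol O.
K2O: 13.26/94.195 = 0.14077 mol → 0.28154 mol K, 0.14077 mol O.
Al2O3: 18.61/101.961 = 0.18252 mol → 0.36504 mol Al, 0.54756 mol O.
SiO2: 65.31/60.083 = 1.08700 mol → 1.08700 mol Si, 2.17400 mol O.
Total oxygen = 2.90444 mol. Normalization factor = 8/2.90444 = 2.75440.
K per 8 O = 0.28154 × 2.75440 = 0.775.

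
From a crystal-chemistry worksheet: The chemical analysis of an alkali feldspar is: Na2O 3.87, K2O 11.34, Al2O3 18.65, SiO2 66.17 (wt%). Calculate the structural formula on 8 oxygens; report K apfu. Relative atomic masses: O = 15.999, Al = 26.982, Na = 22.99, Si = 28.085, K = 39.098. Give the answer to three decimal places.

3.87 wt% Na2O ÷ 61.979 g/mol = 0.06244 mol, giving 0.12488 Na and 0.06244 O.
11.34 wt% K2O ÷ 94.195 g/mol = 0.12039 mol, giving 0.24078 K and 0.12039 O.
18.65 wt% Al2O3 ÷ 101.961 g/mol = 0.18291 mol, giving 0.36582 Al and 0.54873 O.
66.17 wt% SiO2 ÷ 60.083 g/mol = 1.10131 mol, giving 1.10131 Si and 2.20262 O.
Oxygen sums to 2.93418; scaling by 8/2.93418 = 2.72649 puts the formula on 8 O.
K: 0.24078 × 2.72649 = 0.656 atoms per formula unit.

0.656 K apfu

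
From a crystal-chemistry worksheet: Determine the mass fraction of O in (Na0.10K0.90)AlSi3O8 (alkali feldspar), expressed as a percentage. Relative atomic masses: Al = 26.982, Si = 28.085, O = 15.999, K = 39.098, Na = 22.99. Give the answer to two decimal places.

46.25 mass %

M((Na0.10K0.90)AlSi3O8) = 276.716 g/mol.
O contributes 8 × 15.999 = 127.992 g per mole.
127.992/276.716 = 0.4625 → 46.25%.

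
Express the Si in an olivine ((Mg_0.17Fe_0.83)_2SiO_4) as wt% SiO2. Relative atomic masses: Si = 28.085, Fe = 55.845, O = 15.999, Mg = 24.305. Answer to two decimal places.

Molar mass of (Mg_0.17Fe_0.83)_2SiO_4 = 0.34×24.305 + 1.66×55.845 + 1×28.085 + 4×15.999 = 193.047 g/mol.
Each formula unit contains 1 Si, equivalent to 1/1 = 1.0000 mol SiO2.
M(SiO2) = 1×28.085 + 2×15.999 = 60.083 g/mol.
Mass of SiO2 per formula unit = 1.0000 × 60.083 = 60.083 g.
SiO2 wt% = 60.083 / 193.047 × 100 = 31.12%.

31.12 wt%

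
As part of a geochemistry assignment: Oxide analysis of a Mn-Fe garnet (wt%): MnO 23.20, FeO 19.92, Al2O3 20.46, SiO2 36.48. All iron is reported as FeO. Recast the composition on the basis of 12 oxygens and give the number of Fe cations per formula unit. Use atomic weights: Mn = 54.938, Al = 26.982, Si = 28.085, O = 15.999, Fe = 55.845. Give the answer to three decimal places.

MnO (M=70.937): mol = 0.32705; Mn = 0.32705, O = 0.32705.
FeO (M=71.844): mol = 0.27727; Fe = 0.27727, O = 0.27727.
Al2O3 (M=101.961): mol = 0.20066; Al = 0.40132, O = 0.60198.
SiO2 (M=60.083): mol = 0.60716; Si = 0.60716, O = 1.21432.
ΣO = 2.42062; factor = 12/ΣO = 4.95741.
Fe apfu = 0.27727 × 4.95741 = 1.375.

1.375 Fe apfu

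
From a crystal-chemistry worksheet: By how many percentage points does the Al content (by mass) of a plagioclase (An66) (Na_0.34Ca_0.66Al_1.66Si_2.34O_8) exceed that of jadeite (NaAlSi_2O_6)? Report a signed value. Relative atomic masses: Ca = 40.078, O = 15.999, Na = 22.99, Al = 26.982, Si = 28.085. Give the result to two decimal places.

3.07 percentage points

First mineral: 44.790 g Al in 272.769 g formula = 16.42 wt% Al.
Second mineral: 26.982 g Al in 202.136 g formula = 13.35 wt% Al.
16.42% − 13.35% gives a difference of 3.07 percentage points.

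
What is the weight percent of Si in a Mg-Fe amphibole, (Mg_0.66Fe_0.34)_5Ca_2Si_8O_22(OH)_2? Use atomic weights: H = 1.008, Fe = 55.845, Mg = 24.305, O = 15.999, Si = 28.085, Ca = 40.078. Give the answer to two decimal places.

25.95 wt%

Formula mass = 3.30·24.305 + 1.70·55.845 + 2·40.078 + 8·28.085 + 24·15.999 + 2·1.008 = 865.971 g/mol, of which 224.680 g is Si.
So Si makes up 224.680/865.971 = 0.2595 of the mass, i.e. 25.95%.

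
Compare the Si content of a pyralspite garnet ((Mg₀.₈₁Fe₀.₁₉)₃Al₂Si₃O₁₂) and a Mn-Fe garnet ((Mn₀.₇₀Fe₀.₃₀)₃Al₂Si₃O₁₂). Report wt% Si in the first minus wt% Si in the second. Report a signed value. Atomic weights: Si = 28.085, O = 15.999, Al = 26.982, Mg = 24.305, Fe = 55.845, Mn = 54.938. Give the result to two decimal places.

3.02 percentage points

First mineral: 84.255 g Si in 421.100 g formula = 20.01 wt% Si.
Second mineral: 84.255 g Si in 495.837 g formula = 16.99 wt% Si.
20.01% − 16.99% gives a difference of 3.02 percentage points.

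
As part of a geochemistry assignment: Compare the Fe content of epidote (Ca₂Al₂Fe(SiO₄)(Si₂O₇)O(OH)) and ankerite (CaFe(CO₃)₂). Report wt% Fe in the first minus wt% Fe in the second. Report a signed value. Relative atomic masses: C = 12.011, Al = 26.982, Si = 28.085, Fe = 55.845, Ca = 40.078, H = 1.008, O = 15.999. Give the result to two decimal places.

-14.30 percentage points

M(Ca₂Al₂Fe(SiO₄)(Si₂O₇)O(OH)) = 483.215 g/mol, so wt% Fe = 55.845/483.215 × 100 = 11.56%.
M(CaFe(CO₃)₂) = 215.939 g/mol, so wt% Fe = 55.845/215.939 × 100 = 25.86%.
11.56 − 25.86 = -14.30 pp.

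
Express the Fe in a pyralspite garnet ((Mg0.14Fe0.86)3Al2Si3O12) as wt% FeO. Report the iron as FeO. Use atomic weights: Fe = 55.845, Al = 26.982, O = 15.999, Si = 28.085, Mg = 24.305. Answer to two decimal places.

Molar mass of (Mg0.14Fe0.86)3Al2Si3O12 = 0.42·24.305 + 2.58·55.845 + 2·26.982 + 3·28.085 + 12·15.999 = 484.495 g/mol.
Each formula unit contains 2.58 Fe, equivalent to 2.58/1 = 2.5800 mol FeO.
M(FeO) = 1×55.845 + 1×15.999 = 71.844 g/mol.
Mass of FeO per formula unit = 2.5800 × 71.844 = 185.358 g.
FeO wt% = 185.358 / 484.495 × 100 = 38.26%.

38.26 wt%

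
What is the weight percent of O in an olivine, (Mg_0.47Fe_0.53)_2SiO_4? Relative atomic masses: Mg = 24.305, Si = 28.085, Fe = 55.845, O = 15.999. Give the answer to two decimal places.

Molar mass of (Mg_0.47Fe_0.53)_2SiO_4: 0.94·24.305 + 1.06·55.845 + 1·28.085 + 4·15.999 = 174.123 g/mol.
Mass of O per formula unit: 4 × 15.999 = 63.996 g.
Weight fraction O = 63.996 / 174.123 = 0.3675.

36.75 mass %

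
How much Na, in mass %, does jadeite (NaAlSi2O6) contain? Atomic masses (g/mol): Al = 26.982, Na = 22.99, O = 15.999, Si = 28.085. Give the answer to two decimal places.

Formula mass = 1*22.99 + 1*26.982 + 2*28.085 + 6*15.999 = 202.136 g/mol, of which 22.990 g is Na.
So Na makes up 22.990/202.136 = 0.1137 of the mass, i.e. 11.37%.

11.37 mass %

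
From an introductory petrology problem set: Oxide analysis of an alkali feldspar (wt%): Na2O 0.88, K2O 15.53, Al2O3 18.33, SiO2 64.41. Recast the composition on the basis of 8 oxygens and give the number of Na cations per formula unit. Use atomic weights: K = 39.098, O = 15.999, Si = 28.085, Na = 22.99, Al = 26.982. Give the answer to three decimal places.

0.079 Na apfu

Na2O (M=61.979): mol = 0.01420; Na = 0.02840, O = 0.01420.
K2O (M=94.195): mol = 0.16487; K = 0.32974, O = 0.16487.
Al2O3 (M=101.961): mol = 0.17977; Al = 0.35954, O = 0.53931.
SiO2 (M=60.083): mol = 1.07202; Si = 1.07202, O = 2.14404.
ΣO = 2.86242; factor = 8/ΣO = 2.79484.
Na apfu = 0.02840 × 2.79484 = 0.079.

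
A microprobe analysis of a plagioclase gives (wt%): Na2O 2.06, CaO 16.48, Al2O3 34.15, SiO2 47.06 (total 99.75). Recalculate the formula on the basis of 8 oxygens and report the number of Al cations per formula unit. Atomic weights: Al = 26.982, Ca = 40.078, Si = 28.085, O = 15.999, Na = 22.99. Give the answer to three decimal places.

2.06 wt% Na2O ÷ 61.979 g/mol = 0.03324 mol, giving 0.06648 Na and 0.03324 O.
16.48 wt% CaO ÷ 56.077 g/mol = 0.29388 mol, giving 0.29388 Ca and 0.29388 O.
34.15 wt% Al2O3 ÷ 101.961 g/mol = 0.33493 mol, giving 0.66986 Al and 1.00479 O.
47.06 wt% SiO2 ÷ 60.083 g/mol = 0.78325 mol, giving 0.78325 Si and 1.56650 O.
Oxygen sums to 2.89841; scaling by 8/2.89841 = 2.76013 puts the formula on 8 O.
Al: 0.66986 × 2.76013 = 1.849 atoms per formula unit.

1.849 Al apfu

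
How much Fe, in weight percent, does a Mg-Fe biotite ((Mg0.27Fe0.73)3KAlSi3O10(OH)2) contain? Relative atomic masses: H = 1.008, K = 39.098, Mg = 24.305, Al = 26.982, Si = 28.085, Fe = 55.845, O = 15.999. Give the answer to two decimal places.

25.15 weight percent

M((Mg0.27Fe0.73)3KAlSi3O10(OH)2) = 486.327 g/mol.
Fe contributes 2.19 × 55.845 = 122.301 g per mole.
122.301/486.327 = 0.2515 → 25.15%.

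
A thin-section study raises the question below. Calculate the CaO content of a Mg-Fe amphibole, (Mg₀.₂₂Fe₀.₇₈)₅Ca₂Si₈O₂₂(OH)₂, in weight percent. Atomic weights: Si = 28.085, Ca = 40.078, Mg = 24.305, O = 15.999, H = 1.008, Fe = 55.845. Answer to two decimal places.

11.99 wt%

Formula mass = 935.359 g/mol.
2 Ca → 2.0000 mol CaO per formula unit; M(CaO) = 56.077, so CaO mass = 112.154 g.
112.154/935.359 × 100 = 11.99 wt%.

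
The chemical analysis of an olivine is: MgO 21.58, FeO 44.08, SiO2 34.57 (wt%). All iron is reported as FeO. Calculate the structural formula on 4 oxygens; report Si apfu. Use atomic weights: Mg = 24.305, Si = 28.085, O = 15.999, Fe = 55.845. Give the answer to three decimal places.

1.001 Si apfu

MgO (M=40.304): mol = 0.53543; Mg = 0.53543, O = 0.53543.
FeO (M=71.844): mol = 0.61355; Fe = 0.61355, O = 0.61355.
SiO2 (M=60.083): mol = 0.57537; Si = 0.57537, O = 1.15074.
ΣO = 2.29972; factor = 4/ΣO = 1.73934.
Si apfu = 0.57537 × 1.73934 = 1.001.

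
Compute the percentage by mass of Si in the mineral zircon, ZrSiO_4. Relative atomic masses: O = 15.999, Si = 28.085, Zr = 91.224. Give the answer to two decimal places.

Molar mass of ZrSiO_4: 1*91.224 + 1*28.085 + 4*15.999 = 183.305 g/mol.
Mass of Si per formula unit: 1 × 28.085 = 28.085 g.
Weight fraction Si = 28.085 / 183.305 = 0.1532.

15.32 wt%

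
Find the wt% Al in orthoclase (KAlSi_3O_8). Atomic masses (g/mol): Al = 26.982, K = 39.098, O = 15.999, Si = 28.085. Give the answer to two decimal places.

9.69 mass %

Molar mass of KAlSi_3O_8: 1·39.098 + 1·26.982 + 3·28.085 + 8·15.999 = 278.327 g/mol.
Mass of Al per formula unit: 1 × 26.982 = 26.982 g.
Weight fraction Al = 26.982 / 278.327 = 0.0969.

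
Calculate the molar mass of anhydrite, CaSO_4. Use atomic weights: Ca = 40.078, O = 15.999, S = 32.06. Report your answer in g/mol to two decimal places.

Ca: 1 × 40.078 = 40.0780
S: 1 × 32.06 = 32.0600
O: 4 × 15.999 = 63.9960
Summing the contributions gives the formula mass.

136.13 g/mol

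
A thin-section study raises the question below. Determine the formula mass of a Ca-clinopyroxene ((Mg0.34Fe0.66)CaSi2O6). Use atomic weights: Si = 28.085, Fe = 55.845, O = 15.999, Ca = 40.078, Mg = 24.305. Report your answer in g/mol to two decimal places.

237.36 g/mol

Mg: 0.34 × 24.305 = 8.2637
Fe: 0.66 × 55.845 = 36.8577
Ca: 1 × 40.078 = 40.0780
Si: 2 × 28.085 = 56.1700
O: 6 × 15.999 = 95.9940
Summing the contributions gives the formula mass.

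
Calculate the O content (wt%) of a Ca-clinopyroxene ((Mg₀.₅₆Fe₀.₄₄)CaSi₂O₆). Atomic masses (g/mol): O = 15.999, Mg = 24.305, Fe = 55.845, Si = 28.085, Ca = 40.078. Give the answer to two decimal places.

41.66 wt%

Molar mass of (Mg₀.₅₆Fe₀.₄₄)CaSi₂O₆: 0.56×24.305 + 0.44×55.845 + 1×40.078 + 2×28.085 + 6×15.999 = 230.425 g/mol.
Mass of O per formula unit: 6 × 15.999 = 95.994 g.
Weight fraction O = 95.994 / 230.425 = 0.4166.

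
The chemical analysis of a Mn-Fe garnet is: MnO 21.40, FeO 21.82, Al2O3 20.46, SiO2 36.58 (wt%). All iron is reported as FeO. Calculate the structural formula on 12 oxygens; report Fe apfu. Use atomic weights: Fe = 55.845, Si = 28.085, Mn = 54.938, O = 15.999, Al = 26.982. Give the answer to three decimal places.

1.503 Fe apfu

MnO: 21.40/70.937 = 0.30168 mol → 0.30168 mol Mn, 0.30168 mol O.
FeO: 21.82/71.844 = 0.30371 mol → 0.30371 mol Fe, 0.30371 mol O.
Al2O3: 20.46/101.961 = 0.20066 mol → 0.40132 mol Al, 0.60198 mol O.
SiO2: 36.58/60.083 = 0.60882 mol → 0.60882 mol Si, 1.21764 mol O.
Total oxygen = 2.42501 mol. Normalization factor = 12/2.42501 = 4.94843.
Fe per 12 O = 0.30371 × 4.94843 = 1.503.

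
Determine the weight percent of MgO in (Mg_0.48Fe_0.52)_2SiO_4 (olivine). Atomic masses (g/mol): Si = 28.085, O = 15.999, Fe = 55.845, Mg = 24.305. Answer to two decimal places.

Molar mass of (Mg_0.48Fe_0.52)_2SiO_4 = 0.96×24.305 + 1.04×55.845 + 1×28.085 + 4×15.999 = 173.493 g/mol.
Each formula unit contains 0.96 Mg, equivalent to 0.96/1 = 0.9600 mol MgO.
M(MgO) = 1×24.305 + 1×15.999 = 40.304 g/mol.
Mass of MgO per formula unit = 0.9600 × 40.304 = 38.692 g.
MgO wt% = 38.692 / 173.493 × 100 = 22.30%.

22.30 wt%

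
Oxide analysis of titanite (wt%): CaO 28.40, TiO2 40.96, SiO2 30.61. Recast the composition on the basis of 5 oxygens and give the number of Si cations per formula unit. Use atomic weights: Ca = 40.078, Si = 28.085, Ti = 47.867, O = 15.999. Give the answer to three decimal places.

CaO (M=56.077): mol = 0.50645; Ca = 0.50645, O = 0.50645.
TiO2 (M=79.865): mol = 0.51287; Ti = 0.51287, O = 1.02574.
SiO2 (M=60.083): mol = 0.50946; Si = 0.50946, O = 1.01892.
ΣO = 2.55111; factor = 5/ΣO = 1.95993.
Si apfu = 0.50946 × 1.95993 = 0.999.

0.999 Si apfu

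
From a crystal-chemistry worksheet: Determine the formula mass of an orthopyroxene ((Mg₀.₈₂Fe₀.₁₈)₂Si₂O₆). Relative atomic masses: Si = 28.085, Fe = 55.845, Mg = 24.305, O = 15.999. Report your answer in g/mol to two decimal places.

M = 1.64·24.305 + 0.36·55.845 + 2·28.085 + 6·15.999

212.13 g/mol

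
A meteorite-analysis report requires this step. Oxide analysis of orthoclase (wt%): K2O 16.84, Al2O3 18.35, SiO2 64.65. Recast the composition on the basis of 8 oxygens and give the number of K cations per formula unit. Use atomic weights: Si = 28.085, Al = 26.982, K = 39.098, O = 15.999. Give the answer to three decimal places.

0.996 K apfu

K2O (M=94.195): mol = 0.17878; K = 0.35756, O = 0.17878.
Al2O3 (M=101.961): mol = 0.17997; Al = 0.35994, O = 0.53991.
SiO2 (M=60.083): mol = 1.07601; Si = 1.07601, O = 2.15202.
ΣO = 2.87071; factor = 8/ΣO = 2.78677.
K apfu = 0.35756 × 2.78677 = 0.996.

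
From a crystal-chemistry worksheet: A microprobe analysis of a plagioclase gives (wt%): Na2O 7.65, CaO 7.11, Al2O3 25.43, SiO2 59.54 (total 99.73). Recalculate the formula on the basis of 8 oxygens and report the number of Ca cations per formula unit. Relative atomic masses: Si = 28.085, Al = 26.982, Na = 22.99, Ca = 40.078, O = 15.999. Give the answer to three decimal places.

0.340 Ca apfu

Na2O: 7.65/61.979 = 0.12343 mol → 0.24686 mol Na, 0.12343 mol O.
CaO: 7.11/56.077 = 0.12679 mol → 0.12679 mol Ca, 0.12679 mol O.
Al2O3: 25.43/101.961 = 0.24941 mol → 0.49882 mol Al, 0.74823 mol O.
SiO2: 59.54/60.083 = 0.99096 mol → 0.99096 mol Si, 1.98192 mol O.
Total oxygen = 2.98037 mol. Normalization factor = 8/2.98037 = 2.68423.
Ca per 8 O = 0.12679 × 2.68423 = 0.340.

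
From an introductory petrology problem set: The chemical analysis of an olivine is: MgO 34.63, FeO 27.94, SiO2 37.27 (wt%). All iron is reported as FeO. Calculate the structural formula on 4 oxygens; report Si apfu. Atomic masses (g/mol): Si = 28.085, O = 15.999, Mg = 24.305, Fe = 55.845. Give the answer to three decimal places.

34.63 wt% MgO ÷ 40.304 g/mol = 0.85922 mol, giving 0.85922 Mg and 0.85922 O.
27.94 wt% FeO ÷ 71.844 g/mol = 0.38890 mol, giving 0.38890 Fe and 0.38890 O.
37.27 wt% SiO2 ÷ 60.083 g/mol = 0.62031 mol, giving 0.62031 Si and 1.24062 O.
Oxygen sums to 2.48874; scaling by 4/2.48874 = 1.60724 puts the formula on 4 O.
Si: 0.62031 × 1.60724 = 0.997 atoms per formula unit.

0.997 Si apfu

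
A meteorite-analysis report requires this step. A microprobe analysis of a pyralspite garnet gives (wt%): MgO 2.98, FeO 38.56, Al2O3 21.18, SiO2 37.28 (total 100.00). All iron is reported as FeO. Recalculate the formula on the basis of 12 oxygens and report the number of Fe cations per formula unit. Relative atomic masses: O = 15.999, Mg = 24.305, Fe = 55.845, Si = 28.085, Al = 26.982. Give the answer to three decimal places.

MgO (M=40.304): mol = 0.07394; Mg = 0.07394, O = 0.07394.
FeO (M=71.844): mol = 0.53672; Fe = 0.53672, O = 0.53672.
Al2O3 (M=101.961): mol = 0.20773; Al = 0.41546, O = 0.62319.
SiO2 (M=60.083): mol = 0.62048; Si = 0.62048, O = 1.24096.
ΣO = 2.47481; factor = 12/ΣO = 4.84886.
Fe apfu = 0.53672 × 4.84886 = 2.602.

2.602 Fe apfu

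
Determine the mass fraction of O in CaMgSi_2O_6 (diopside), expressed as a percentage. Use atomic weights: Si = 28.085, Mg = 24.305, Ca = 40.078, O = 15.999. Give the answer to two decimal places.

44.33 weight percent

M(CaMgSi_2O_6) = 216.547 g/mol.
O contributes 6 × 15.999 = 95.994 g per mole.
95.994/216.547 = 0.4433 → 44.33%.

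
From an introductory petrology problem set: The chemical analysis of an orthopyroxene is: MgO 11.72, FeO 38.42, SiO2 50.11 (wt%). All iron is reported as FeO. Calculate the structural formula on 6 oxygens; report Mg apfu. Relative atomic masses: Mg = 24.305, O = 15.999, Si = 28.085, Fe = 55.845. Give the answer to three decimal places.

MgO (M=40.304): mol = 0.29079; Mg = 0.29079, O = 0.29079.
FeO (M=71.844): mol = 0.53477; Fe = 0.53477, O = 0.53477.
SiO2 (M=60.083): mol = 0.83401; Si = 0.83401, O = 1.66802.
ΣO = 2.49358; factor = 6/ΣO = 2.40618.
Mg apfu = 0.29079 × 2.40618 = 0.700.

0.700 Mg apfu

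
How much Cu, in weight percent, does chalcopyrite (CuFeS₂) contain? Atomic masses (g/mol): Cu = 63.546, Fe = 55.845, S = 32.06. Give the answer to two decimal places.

34.63 weight percent

Formula mass = 1×63.546 + 1×55.845 + 2×32.06 = 183.511 g/mol, of which 63.546 g is Cu.
So Cu makes up 63.546/183.511 = 0.3463 of the mass, i.e. 34.63%.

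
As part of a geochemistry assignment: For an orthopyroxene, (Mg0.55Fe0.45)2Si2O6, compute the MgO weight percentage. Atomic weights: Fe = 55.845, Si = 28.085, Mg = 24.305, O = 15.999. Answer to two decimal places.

M((Mg0.55Fe0.45)2Si2O6) = 229.160 g/mol; M(MgO) = 40.304 g/mol.
Moles MgO per formula unit = 1.10 Mg ÷ 1 = 1.1000.
MgO fraction = (1.1000 × 40.304) / 229.160 = 44.334/229.160 = 0.1935.

19.35 wt%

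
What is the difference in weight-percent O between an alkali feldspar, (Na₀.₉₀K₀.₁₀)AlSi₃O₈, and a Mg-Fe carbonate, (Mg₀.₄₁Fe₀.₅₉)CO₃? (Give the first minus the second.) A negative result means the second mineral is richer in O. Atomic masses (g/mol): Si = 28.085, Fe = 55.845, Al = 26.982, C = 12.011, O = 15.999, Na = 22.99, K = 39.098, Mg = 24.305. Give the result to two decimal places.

O in (Na₀.₉₀K₀.₁₀)AlSi₃O₈: molar mass 263.830 g/mol; 8×15.999 = 127.992 g → 48.51 wt%.
O in (Mg₀.₄₁Fe₀.₅₉)CO₃: molar mass 102.922 g/mol; 3×15.999 = 47.997 g → 46.63 wt%.
Difference = 48.51 − 46.63 = 1.88 percentage points.

1.88 percentage points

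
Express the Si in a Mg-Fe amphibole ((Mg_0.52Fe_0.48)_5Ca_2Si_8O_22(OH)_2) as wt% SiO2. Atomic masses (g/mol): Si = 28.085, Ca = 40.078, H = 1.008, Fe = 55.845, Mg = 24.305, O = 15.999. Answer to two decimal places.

Molar mass of (Mg_0.52Fe_0.48)_5Ca_2Si_8O_22(OH)_2 = 2.60·24.305 + 2.40·55.845 + 2·40.078 + 8·28.085 + 24·15.999 + 2·1.008 = 888.049 g/mol.
Each formula unit contains 8 Si, equivalent to 8/1 = 8.0000 mol SiO2.
M(SiO2) = 1×28.085 + 2×15.999 = 60.083 g/mol.
Mass of SiO2 per formula unit = 8.0000 × 60.083 = 480.664 g.
SiO2 wt% = 480.664 / 888.049 × 100 = 54.13%.

54.13 wt%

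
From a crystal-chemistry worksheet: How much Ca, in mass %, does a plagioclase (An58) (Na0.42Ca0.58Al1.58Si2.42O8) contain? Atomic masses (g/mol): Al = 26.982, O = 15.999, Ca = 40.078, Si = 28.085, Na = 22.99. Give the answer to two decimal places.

8.56 mass %

Molar mass of Na0.42Ca0.58Al1.58Si2.42O8: 0.42×22.99 + 0.58×40.078 + 1.58×26.982 + 2.42×28.085 + 8×15.999 = 271.490 g/mol.
Mass of Ca per formula unit: 0.58 × 40.078 = 23.245 g.
Weight fraction Ca = 23.245 / 271.490 = 0.0856.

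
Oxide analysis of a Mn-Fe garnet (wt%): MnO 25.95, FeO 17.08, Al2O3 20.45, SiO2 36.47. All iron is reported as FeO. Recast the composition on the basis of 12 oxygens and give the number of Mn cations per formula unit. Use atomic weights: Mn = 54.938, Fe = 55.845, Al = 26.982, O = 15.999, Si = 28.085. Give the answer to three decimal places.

1.815 Mn apfu

25.95 wt% MnO ÷ 70.937 g/mol = 0.36582 mol, giving 0.36582 Mn and 0.36582 O.
17.08 wt% FeO ÷ 71.844 g/mol = 0.23774 mol, giving 0.23774 Fe and 0.23774 O.
20.45 wt% Al2O3 ÷ 101.961 g/mol = 0.20057 mol, giving 0.40114 Al and 0.60171 O.
36.47 wt% SiO2 ÷ 60.083 g/mol = 0.60699 mol, giving 0.60699 Si and 1.21398 O.
Oxygen sums to 2.41925; scaling by 12/2.41925 = 4.96021 puts the formula on 12 O.
Mn: 0.36582 × 4.96021 = 1.815 atoms per formula unit.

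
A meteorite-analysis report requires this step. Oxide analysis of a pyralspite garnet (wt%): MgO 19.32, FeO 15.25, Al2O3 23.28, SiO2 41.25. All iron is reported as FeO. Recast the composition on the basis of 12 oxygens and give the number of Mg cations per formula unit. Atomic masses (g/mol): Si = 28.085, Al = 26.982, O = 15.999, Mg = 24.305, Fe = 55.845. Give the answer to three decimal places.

MgO: 19.32/40.304 = 0.47936 mol → 0.47936 mol Mg, 0.47936 mol O.
FeO: 15.25/71.844 = 0.21227 mol → 0.21227 mol Fe, 0.21227 mol O.
Al2O3: 23.28/101.961 = 0.22832 mol → 0.45664 mol Al, 0.68496 mol O.
SiO2: 41.25/60.083 = 0.68655 mol → 0.68655 mol Si, 1.37310 mol O.
Total oxygen = 2.74969 mol. Normalization factor = 12/2.74969 = 4.36413.
Mg per 12 O = 0.47936 × 4.36413 = 2.092.

2.092 Mg apfu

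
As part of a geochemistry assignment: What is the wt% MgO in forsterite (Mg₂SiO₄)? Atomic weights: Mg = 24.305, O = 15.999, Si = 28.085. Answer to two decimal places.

M(Mg₂SiO₄) = 140.691 g/mol; M(MgO) = 40.304 g/mol.
Moles MgO per formula unit = 2 Mg ÷ 1 = 2.0000.
MgO fraction = (2.0000 × 40.304) / 140.691 = 80.608/140.691 = 0.5729.

57.29 wt%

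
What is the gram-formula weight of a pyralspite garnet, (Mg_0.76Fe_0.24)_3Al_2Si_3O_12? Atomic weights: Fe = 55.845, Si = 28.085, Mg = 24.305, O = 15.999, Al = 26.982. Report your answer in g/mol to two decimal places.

The formula mass is the sum 2.28*24.305 + 0.72*55.845 + 2*26.982 + 3*28.085 + 12*15.999.

425.83 g/mol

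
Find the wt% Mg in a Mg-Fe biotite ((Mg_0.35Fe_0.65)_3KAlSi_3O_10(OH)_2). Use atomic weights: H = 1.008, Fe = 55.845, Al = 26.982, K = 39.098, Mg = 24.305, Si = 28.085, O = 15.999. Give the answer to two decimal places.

5.33 wt%

Formula mass = 1.05×24.305 + 1.95×55.845 + 1×39.098 + 1×26.982 + 3×28.085 + 12×15.999 + 2×1.008 = 478.757 g/mol, of which 25.520 g is Mg.
So Mg makes up 25.520/478.757 = 0.0533 of the mass, i.e. 5.33%.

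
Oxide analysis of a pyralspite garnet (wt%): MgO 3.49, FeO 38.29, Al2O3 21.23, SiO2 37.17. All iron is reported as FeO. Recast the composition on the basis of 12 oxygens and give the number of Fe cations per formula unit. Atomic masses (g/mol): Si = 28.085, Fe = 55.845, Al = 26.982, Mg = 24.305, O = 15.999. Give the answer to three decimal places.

2.577 Fe apfu

3.49 wt% MgO ÷ 40.304 g/mol = 0.08659 mol, giving 0.08659 Mg and 0.08659 O.
38.29 wt% FeO ÷ 71.844 g/mol = 0.53296 mol, giving 0.53296 Fe and 0.53296 O.
21.23 wt% Al2O3 ÷ 101.961 g/mol = 0.20822 mol, giving 0.41644 Al and 0.62466 O.
37.17 wt% SiO2 ÷ 60.083 g/mol = 0.61864 mol, giving 0.61864 Si and 1.23728 O.
Oxygen sums to 2.48149; scaling by 12/2.48149 = 4.83580 puts the formula on 12 O.
Fe: 0.53296 × 4.83580 = 2.577 atoms per formula unit.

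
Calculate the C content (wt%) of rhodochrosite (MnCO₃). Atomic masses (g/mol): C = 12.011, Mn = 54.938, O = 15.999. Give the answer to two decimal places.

10.45 wt%

M(MnCO₃) = 114.946 g/mol.
C contributes 1 × 12.011 = 12.011 g per mole.
12.011/114.946 = 0.1045 → 10.45%.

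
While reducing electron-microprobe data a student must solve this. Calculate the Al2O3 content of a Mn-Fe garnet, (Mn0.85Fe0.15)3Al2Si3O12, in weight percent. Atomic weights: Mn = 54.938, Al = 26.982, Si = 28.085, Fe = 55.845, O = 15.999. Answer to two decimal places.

20.58 wt%

M((Mn0.85Fe0.15)3Al2Si3O12) = 495.429 g/mol; M(Al2O3) = 101.961 g/mol.
Moles Al2O3 per formula unit = 2 Al ÷ 2 = 1.0000.
Al2O3 fraction = (1.0000 × 101.961) / 495.429 = 101.961/495.429 = 0.2058.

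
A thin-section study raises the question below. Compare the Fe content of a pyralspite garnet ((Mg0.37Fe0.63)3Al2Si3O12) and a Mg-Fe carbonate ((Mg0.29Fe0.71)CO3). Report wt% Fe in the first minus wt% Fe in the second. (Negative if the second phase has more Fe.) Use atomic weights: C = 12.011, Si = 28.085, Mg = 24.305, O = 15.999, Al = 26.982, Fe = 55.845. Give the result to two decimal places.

First mineral: 105.547 g Fe in 462.733 g formula = 22.81 wt% Fe.
Second mineral: 39.650 g Fe in 106.706 g formula = 37.16 wt% Fe.
22.81% − 37.16% gives a difference of -14.35 percentage points.

-14.35 percentage points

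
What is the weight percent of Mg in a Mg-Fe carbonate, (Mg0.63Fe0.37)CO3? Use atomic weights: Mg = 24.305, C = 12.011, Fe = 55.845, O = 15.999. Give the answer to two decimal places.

M((Mg0.63Fe0.37)CO3) = 95.983 g/mol.
Mg contributes 0.63 × 24.305 = 15.312 g per mole.
15.312/95.983 = 0.1595 → 15.95%.

15.95 wt%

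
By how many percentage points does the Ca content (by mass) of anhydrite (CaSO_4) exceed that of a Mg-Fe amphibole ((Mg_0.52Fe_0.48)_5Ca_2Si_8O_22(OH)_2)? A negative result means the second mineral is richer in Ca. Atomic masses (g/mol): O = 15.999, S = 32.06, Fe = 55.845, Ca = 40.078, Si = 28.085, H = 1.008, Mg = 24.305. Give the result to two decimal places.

20.41 percentage points

Ca in CaSO_4: molar mass 136.134 g/mol; 1×40.078 = 40.078 g → 29.44 wt%.
Ca in (Mg_0.52Fe_0.48)_5Ca_2Si_8O_22(OH)_2: molar mass 888.049 g/mol; 2×40.078 = 80.156 g → 9.03 wt%.
Difference = 29.44 − 9.03 = 20.41 percentage points.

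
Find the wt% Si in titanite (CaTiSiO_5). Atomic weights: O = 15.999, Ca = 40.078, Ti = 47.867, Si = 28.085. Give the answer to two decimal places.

14.33 wt%

Molar mass of CaTiSiO_5: 1×40.078 + 1×47.867 + 1×28.085 + 5×15.999 = 196.025 g/mol.
Mass of Si per formula unit: 1 × 28.085 = 28.085 g.
Weight fraction Si = 28.085 / 196.025 = 0.1433.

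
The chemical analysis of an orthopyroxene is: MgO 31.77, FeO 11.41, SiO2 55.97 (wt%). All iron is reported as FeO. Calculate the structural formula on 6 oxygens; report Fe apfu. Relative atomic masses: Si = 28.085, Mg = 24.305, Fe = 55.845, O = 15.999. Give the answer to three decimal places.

31.77 wt% MgO ÷ 40.304 g/mol = 0.78826 mol, giving 0.78826 Mg and 0.78826 O.
11.41 wt% FeO ÷ 71.844 g/mol = 0.15882 mol, giving 0.15882 Fe and 0.15882 O.
55.97 wt% SiO2 ÷ 60.083 g/mol = 0.93154 mol, giving 0.93154 Si and 1.86308 O.
Oxygen sums to 2.81016; scaling by 6/2.81016 = 2.13511 puts the formula on 6 O.
Fe: 0.15882 × 2.13511 = 0.339 atoms per formula unit.

0.339 Fe apfu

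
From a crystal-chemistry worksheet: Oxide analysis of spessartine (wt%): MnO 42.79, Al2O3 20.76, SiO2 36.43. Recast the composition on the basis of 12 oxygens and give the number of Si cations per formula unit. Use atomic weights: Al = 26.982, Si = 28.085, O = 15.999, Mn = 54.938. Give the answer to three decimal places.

42.79 wt% MnO ÷ 70.937 g/mol = 0.60321 mol, giving 0.60321 Mn and 0.60321 O.
20.76 wt% Al2O3 ÷ 101.961 g/mol = 0.20361 mol, giving 0.40722 Al and 0.61083 O.
36.43 wt% SiO2 ÷ 60.083 g/mol = 0.60633 mol, giving 0.60633 Si and 1.21266 O.
Oxygen sums to 2.42670; scaling by 12/2.42670 = 4.94499 puts the formula on 12 O.
Si: 0.60633 × 4.94499 = 2.998 atoms per formula unit.

2.998 Si apfu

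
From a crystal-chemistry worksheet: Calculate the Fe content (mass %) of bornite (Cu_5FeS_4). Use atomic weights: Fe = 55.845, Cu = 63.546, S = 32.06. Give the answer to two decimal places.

Molar mass of Cu_5FeS_4: 5*63.546 + 1*55.845 + 4*32.06 = 501.815 g/mol.
Mass of Fe per formula unit: 1 × 55.845 = 55.845 g.
Weight fraction Fe = 55.845 / 501.815 = 0.1113.

11.13 mass %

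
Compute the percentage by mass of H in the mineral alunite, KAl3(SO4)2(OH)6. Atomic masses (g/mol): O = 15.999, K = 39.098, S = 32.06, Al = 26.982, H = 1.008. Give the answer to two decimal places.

1.46 mass %

M(KAl3(SO4)2(OH)6) = 414.198 g/mol.
H contributes 6 × 1.008 = 6.048 g per mole.
6.048/414.198 = 0.0146 → 1.46%.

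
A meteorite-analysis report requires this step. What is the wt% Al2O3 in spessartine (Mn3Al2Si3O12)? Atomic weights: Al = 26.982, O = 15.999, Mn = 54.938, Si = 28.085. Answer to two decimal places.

20.60 wt%

Molar mass of Mn3Al2Si3O12 = 3×54.938 + 2×26.982 + 3×28.085 + 12×15.999 = 495.021 g/mol.
Each formula unit contains 2 Al, equivalent to 2/2 = 1.0000 mol Al2O3.
M(Al2O3) = 2×26.982 + 3×15.999 = 101.961 g/mol.
Mass of Al2O3 per formula unit = 1.0000 × 101.961 = 101.961 g.
Al2O3 wt% = 101.961 / 495.021 × 100 = 20.60%.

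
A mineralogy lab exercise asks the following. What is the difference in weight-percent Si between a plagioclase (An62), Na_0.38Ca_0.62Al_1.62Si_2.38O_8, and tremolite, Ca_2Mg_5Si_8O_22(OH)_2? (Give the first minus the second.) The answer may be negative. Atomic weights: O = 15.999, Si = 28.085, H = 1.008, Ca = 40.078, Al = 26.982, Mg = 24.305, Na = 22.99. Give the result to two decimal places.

First mineral: 66.842 g Si in 272.130 g formula = 24.56 wt% Si.
Second mineral: 224.680 g Si in 812.353 g formula = 27.66 wt% Si.
24.56% − 27.66% gives a difference of -3.10 percentage points.

-3.10 percentage points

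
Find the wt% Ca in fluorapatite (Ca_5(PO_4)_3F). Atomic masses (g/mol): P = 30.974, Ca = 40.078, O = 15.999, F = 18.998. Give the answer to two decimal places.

M(Ca_5(PO_4)_3F) = 504.298 g/mol.
Ca contributes 5 × 40.078 = 200.390 g per mole.
200.390/504.298 = 0.3974 → 39.74%.

39.74 weight percent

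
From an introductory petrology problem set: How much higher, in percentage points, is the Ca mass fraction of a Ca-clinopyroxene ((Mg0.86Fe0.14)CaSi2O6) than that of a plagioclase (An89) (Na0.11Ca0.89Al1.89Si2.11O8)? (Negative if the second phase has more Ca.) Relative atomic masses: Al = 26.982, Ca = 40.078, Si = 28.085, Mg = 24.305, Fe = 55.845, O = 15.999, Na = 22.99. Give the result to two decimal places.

5.24 percentage points

Ca in (Mg0.86Fe0.14)CaSi2O6: molar mass 220.963 g/mol; 1×40.078 = 40.078 g → 18.14 wt%.
Ca in Na0.11Ca0.89Al1.89Si2.11O8: molar mass 276.446 g/mol; 0.89×40.078 = 35.669 g → 12.90 wt%.
Difference = 18.14 − 12.90 = 5.24 percentage points.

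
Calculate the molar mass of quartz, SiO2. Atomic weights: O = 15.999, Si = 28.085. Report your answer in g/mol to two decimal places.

60.08 g/mol

M = 1·28.085 + 2·15.999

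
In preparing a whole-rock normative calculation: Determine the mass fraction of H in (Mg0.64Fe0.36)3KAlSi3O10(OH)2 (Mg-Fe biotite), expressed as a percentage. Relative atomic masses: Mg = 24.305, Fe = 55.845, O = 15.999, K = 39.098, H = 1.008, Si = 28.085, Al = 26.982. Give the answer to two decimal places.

0.45 weight percent

M((Mg0.64Fe0.36)3KAlSi3O10(OH)2) = 451.317 g/mol.
H contributes 2 × 1.008 = 2.016 g per mole.
2.016/451.317 = 0.0045 → 0.45%.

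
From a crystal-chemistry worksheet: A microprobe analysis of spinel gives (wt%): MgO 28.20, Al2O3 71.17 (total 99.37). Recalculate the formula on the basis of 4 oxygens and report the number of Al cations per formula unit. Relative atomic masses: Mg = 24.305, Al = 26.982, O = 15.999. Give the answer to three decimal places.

1.999 Al apfu

MgO: 28.20/40.304 = 0.69968 mol → 0.69968 mol Mg, 0.69968 mol O.
Al2O3: 71.17/101.961 = 0.69801 mol → 1.39602 mol Al, 2.09403 mol O.
Total oxygen = 2.79371 mol. Normalization factor = 4/2.79371 = 1.43179.
Al per 4 O = 1.39602 × 1.43179 = 1.999.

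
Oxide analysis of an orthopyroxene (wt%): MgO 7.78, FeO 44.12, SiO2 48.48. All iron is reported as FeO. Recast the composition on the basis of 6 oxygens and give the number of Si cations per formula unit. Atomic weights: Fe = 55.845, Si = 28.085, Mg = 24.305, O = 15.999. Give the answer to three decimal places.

MgO (M=40.304): mol = 0.19303; Mg = 0.19303, O = 0.19303.
FeO (M=71.844): mol = 0.61411; Fe = 0.61411, O = 0.61411.
SiO2 (M=60.083): mol = 0.80688; Si = 0.80688, O = 1.61376.
ΣO = 2.42090; factor = 6/ΣO = 2.47842.
Si apfu = 0.80688 × 2.47842 = 2.000.

2.000 Si apfu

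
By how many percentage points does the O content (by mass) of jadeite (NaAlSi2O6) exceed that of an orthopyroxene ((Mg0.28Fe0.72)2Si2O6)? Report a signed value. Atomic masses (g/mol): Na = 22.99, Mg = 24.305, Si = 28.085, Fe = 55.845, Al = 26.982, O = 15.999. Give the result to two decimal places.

M(NaAlSi2O6) = 202.136 g/mol, so wt% O = 95.994/202.136 × 100 = 47.49%.
M((Mg0.28Fe0.72)2Si2O6) = 246.192 g/mol, so wt% O = 95.994/246.192 × 100 = 38.99%.
47.49 − 38.99 = 8.50 pp.

8.50 percentage points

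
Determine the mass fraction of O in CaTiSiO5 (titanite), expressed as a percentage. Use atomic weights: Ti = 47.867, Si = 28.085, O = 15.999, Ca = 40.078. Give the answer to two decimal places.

40.81 mass %

Molar mass of CaTiSiO5: 1*40.078 + 1*47.867 + 1*28.085 + 5*15.999 = 196.025 g/mol.
Mass of O per formula unit: 5 × 15.999 = 79.995 g.
Weight fraction O = 79.995 / 196.025 = 0.4081.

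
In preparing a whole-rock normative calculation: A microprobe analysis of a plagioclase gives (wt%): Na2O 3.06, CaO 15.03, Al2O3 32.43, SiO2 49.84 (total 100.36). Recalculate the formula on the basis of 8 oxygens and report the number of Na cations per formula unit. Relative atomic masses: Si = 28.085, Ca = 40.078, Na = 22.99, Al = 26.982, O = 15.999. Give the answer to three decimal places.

0.270 Na apfu

Na2O: 3.06/61.979 = 0.04937 mol → 0.09874 mol Na, 0.04937 mol O.
CaO: 15.03/56.077 = 0.26802 mol → 0.26802 mol Ca, 0.26802 mol O.
Al2O3: 32.43/101.961 = 0.31806 mol → 0.63612 mol Al, 0.95418 mol O.
SiO2: 49.84/60.083 = 0.82952 mol → 0.82952 mol Si, 1.65904 mol O.
Total oxygen = 2.93061 mol. Normalization factor = 8/2.93061 = 2.72981.
Na per 8 O = 0.09874 × 2.72981 = 0.270.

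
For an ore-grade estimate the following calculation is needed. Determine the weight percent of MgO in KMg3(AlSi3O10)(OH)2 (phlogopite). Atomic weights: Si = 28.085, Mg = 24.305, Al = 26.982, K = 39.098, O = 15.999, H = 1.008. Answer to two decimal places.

28.98 wt%

M(KMg3(AlSi3O10)(OH)2) = 417.254 g/mol; M(MgO) = 40.304 g/mol.
Moles MgO per formula unit = 3 Mg ÷ 1 = 3.0000.
MgO fraction = (3.0000 × 40.304) / 417.254 = 120.912/417.254 = 0.2898.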